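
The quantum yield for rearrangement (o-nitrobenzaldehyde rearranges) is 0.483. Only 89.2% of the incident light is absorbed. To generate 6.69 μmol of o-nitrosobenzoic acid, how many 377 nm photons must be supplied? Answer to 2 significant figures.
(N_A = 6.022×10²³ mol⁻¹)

9.4×10¹⁸ photons

Product: 6.69 μmol = 6.69×10⁻⁶ mol.
Photons that must be absorbed: 6.69×10⁻⁶ / 0.483 = 1.385×10⁻⁵ mol.
Incident photons needed: 1.385×10⁻⁵ / 0.892 = 1.553×10⁻⁵ mol.
Photon count: 1.553×10⁻⁵ × 6.022×10²³ = 9.4×10¹⁸.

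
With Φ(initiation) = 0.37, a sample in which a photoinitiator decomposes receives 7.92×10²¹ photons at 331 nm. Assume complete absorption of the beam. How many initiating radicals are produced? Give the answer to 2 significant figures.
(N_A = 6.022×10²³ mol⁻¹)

Moles of photons: 7.92×10²¹ / 6.022×10²³ = 0.01315 mol.
Product: Φ × n_abs = 0.37 × 0.01315 = 0.004866 mol.
As a count: 0.004866 × 6.022×10²³ = 2.9×10²¹.

2.9×10²¹ initiating radicals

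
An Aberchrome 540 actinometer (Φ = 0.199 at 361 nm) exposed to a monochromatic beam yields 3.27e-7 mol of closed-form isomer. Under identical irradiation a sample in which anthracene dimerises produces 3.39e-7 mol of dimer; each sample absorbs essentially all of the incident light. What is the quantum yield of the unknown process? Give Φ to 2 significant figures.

Φ = 0.21

Photons absorbed by the actinometer: 3.27e-7 / 0.199 = 1.643e-6 mol.
Φ(unknown) = 3.39e-7 / 1.643e-6 = 0.21.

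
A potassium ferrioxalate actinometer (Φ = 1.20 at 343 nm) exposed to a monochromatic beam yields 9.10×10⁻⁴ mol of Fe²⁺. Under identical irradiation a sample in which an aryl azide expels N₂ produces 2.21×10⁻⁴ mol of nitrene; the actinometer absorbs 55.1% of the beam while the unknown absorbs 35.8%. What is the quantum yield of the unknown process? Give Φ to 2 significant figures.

Photons absorbed by the actinometer: 9.10×10⁻⁴ / 1.20 = 7.583×10⁻⁴ mol.
Incident flux: 7.583×10⁻⁴ / 0.551 = 0.001376 einstein.
Absorbed by unknown: 0.358 × 0.001376 = 4.926×10⁻⁴ mol.
Φ(unknown) = 2.21×10⁻⁴ / 4.926×10⁻⁴ = 0.45.

Φ = 0.45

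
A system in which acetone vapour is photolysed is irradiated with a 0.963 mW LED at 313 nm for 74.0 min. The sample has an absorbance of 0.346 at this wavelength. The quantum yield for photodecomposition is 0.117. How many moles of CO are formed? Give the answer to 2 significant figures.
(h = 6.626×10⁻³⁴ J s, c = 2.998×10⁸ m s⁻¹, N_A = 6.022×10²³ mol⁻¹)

Photon energy at 313 nm: hc/λ = (6.626×10⁻³⁴)(2.998×10⁸)/(313×10⁻⁹) = 6.347×10⁻¹⁹ J.
Energy delivered: (0.963 mW)(4440 s) = 4.276 J.
Photons incident: 4.276 / 6.347×10⁻¹⁹ = 6.737×10¹⁸, i.e. 6.737×10¹⁸/6.022×10²³ = 1.119×10⁻⁵ mol.
Fraction absorbed: 1 − 10^(−0.346) = 0.5492.
Photons absorbed: 0.5492 × 1.119×10⁻⁵ = 6.146×10⁻⁶ mol.
Product: Φ × n_abs = 0.117 × 6.146×10⁻⁶ = 7.191×10⁻⁷ mol.

7.2×10⁻⁷ mol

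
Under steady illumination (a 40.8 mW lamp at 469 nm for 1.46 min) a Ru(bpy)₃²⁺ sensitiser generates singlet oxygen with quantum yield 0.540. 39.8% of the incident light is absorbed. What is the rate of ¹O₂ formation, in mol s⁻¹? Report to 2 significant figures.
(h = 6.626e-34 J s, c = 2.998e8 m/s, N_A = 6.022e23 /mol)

3.4e-8 mol s⁻¹

Photon energy at 469 nm: hc/λ = (6.626e-34)(2.998e8)/(469e-9) = 4.236e-19 J.
Energy delivered: (40.8 mW)(87.6 s) = 3.574 J.
Photons incident: 3.574 / 4.236e-19 = 8.437e18, i.e. 8.437e18/6.022e23 = 1.401e-5 mol.
Photons absorbed: 0.398 × 1.401e-5 = 5.576e-6 mol.
Product formed: 0.540 × 5.576e-6 = 3.011e-6 mol.
Rate: 3.011e-6 / 87.6 s = 3.4e-8 mol s⁻¹.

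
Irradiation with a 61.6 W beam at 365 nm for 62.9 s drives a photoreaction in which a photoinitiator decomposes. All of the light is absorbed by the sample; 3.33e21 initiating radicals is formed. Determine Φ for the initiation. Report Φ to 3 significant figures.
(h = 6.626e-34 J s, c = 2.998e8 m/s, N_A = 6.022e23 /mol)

Φ = 0.468

Product: 3.33e21 / 6.022e23 = 0.005530 mol.
Photon energy at 365 nm: hc/λ = (6.626e-34)(2.998e8)/(365e-9) = 5.442e-19 J.
Energy delivered: (61.6 W)(62.9 s) = 3875 J.
Photons incident: 3875 / 5.442e-19 = 7.121e21, i.e. 7.121e21/6.022e23 = 0.01182 mol.
Φ = 0.005530 mol / 0.01182 mol photons = 0.468.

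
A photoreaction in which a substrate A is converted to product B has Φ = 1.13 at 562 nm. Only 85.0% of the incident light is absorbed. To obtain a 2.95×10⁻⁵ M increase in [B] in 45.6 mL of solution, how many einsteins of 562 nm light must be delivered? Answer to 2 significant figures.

1.4×10⁻⁶ einstein

Product: (2.95×10⁻⁵ M)(0.0456 L) = 1.345×10⁻⁶ mol.
Photons that must be absorbed: 1.345×10⁻⁶ / 1.13 = 1.190×10⁻⁶ mol.
Incident photons needed: 1.190×10⁻⁶ / 0.850 = 1.400×10⁻⁶ mol.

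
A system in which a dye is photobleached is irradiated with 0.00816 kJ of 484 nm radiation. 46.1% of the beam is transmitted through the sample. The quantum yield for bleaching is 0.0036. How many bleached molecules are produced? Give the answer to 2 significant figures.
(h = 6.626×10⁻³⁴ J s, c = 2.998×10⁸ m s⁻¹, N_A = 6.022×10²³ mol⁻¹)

Photon energy at 484 nm: hc/λ = (6.626×10⁻³⁴)(2.998×10⁸)/(484×10⁻⁹) = 4.104×10⁻¹⁹ J.
Incident energy: 0.00816 kJ = 8.16 J.
Photons incident: 8.16 / 4.104×10⁻¹⁹ = 1.988×10¹⁹, i.e. 1.988×10¹⁹/6.022×10²³ = 3.301×10⁻⁵ mol.
Fraction absorbed: 1 − 46.1/100 = 0.5390.
Photons absorbed: 0.5390 × 3.301×10⁻⁵ = 1.779×10⁻⁵ mol.
Product: Φ × n_abs = 0.0036 × 1.779×10⁻⁵ = 6.404×10⁻⁸ mol.
As a count: 6.404×10⁻⁸ × 6.022×10²³ = 3.9×10¹⁶.

3.9×10¹⁶ bleached molecules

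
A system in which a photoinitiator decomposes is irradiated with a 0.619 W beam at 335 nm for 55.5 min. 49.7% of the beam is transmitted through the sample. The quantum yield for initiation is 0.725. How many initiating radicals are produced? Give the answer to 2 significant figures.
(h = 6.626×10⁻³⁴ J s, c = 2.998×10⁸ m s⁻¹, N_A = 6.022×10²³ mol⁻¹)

Photon energy at 335 nm: hc/λ = (6.626×10⁻³⁴)(2.998×10⁸)/(335×10⁻⁹) = 5.930×10⁻¹⁹ J.
Energy delivered: (0.619 W)(3330 s) = 2061 J.
Photons incident: 2061 / 5.930×10⁻¹⁹ = 3.476×10²¹, i.e. 3.476×10²¹/6.022×10²³ = 0.005772 mol.
Fraction absorbed: 1 − 49.7/100 = 0.5030.
Photons absorbed: 0.5030 × 0.005772 = 0.002903 mol.
Product: Φ × n_abs = 0.725 × 0.002903 = 0.002105 mol.
As a count: 0.002105 × 6.022×10²³ = 1.3×10²¹.

1.3×10²¹ initiating radicals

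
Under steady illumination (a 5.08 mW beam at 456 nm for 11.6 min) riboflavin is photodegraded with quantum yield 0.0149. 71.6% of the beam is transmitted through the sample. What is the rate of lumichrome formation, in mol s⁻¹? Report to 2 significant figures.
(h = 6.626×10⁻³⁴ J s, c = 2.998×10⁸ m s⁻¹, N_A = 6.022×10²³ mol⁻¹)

Photon energy at 456 nm: hc/λ = (6.626×10⁻³⁴)(2.998×10⁸)/(456×10⁻⁹) = 4.356×10⁻¹⁹ J.
Energy delivered: (5.08 mW)(696 s) = 3.536 J.
Photons incident: 3.536 / 4.356×10⁻¹⁹ = 8.118×10¹⁸, i.e. 8.118×10¹⁸/6.022×10²³ = 1.348×10⁻⁵ mol.
Fraction absorbed: 1 − 71.6/100 = 0.2840.
Photons absorbed: 0.2840 × 1.348×10⁻⁵ = 3.828×10⁻⁶ mol.
Product formed: 0.0149 × 3.828×10⁻⁶ = 5.704×10⁻⁸ mol.
Rate: 5.704×10⁻⁸ / 696 s = 8.2×10⁻¹¹ mol s⁻¹.

8.2×10⁻¹¹ mol s⁻¹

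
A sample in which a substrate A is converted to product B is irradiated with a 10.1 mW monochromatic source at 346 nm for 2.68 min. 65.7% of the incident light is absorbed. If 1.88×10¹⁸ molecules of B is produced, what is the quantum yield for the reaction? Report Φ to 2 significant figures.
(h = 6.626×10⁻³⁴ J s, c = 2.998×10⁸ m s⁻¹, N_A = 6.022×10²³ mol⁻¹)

Product: 1.88×10¹⁸ / 6.022×10²³ = 3.122×10⁻⁶ mol.
Photon energy at 346 nm: hc/λ = (6.626×10⁻³⁴)(2.998×10⁸)/(346×10⁻⁹) = 5.741×10⁻¹⁹ J.
Energy delivered: (10.1 mW)(160.8 s) = 1.624 J.
Photons incident: 1.624 / 5.741×10⁻¹⁹ = 2.829×10¹⁸, i.e. 2.829×10¹⁸/6.022×10²³ = 4.698×10⁻⁶ mol.
Photons absorbed: 0.657 × 4.698×10⁻⁶ = 3.087×10⁻⁶ mol.
Φ = 3.122×10⁻⁶ mol / 3.087×10⁻⁶ mol photons = 1.0.

Φ = 1.0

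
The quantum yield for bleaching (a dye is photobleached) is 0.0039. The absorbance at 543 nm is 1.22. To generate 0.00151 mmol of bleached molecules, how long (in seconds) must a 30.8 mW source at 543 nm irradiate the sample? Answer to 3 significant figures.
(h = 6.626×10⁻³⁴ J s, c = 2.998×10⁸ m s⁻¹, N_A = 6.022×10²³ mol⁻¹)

Product: 0.00151 mmol = 1.51×10⁻⁶ mol.
Photons that must be absorbed: 1.51×10⁻⁶ / 0.0039 = 3.872×10⁻⁴ mol.
Fraction absorbed: 1 − 10^(−1.22) = 0.9397.
Incident photons needed: 3.872×10⁻⁴ / 0.9397 = 4.120×10⁻⁴ mol.
Photon energy: hc/λ = 3.658×10⁻¹⁹ J; per mole, 2.203×10⁵ J mol⁻¹.
Energy required: 4.120×10⁻⁴ × 2.203×10⁵ = 90.76 J.
Time: 90.76 J / 0.0308 W = 2950 s.

t ≈ 2950 s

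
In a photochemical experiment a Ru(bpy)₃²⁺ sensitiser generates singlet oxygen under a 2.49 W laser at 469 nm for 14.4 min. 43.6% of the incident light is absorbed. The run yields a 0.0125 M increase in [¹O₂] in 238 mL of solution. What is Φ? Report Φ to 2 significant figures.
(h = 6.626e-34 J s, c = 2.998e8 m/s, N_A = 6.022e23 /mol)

Φ = 0.81

Product: (0.0125 M)(0.238 L) = 0.002975 mol.
Photon energy at 469 nm: hc/λ = (6.626e-34)(2.998e8)/(469e-9) = 4.236e-19 J.
Energy delivered: (2.49 W)(864 s) = 2151 J.
Photons incident: 2151 / 4.236e-19 = 5.078e21, i.e. 5.078e21/6.022e23 = 0.008432 mol.
Photons absorbed: 0.436 × 0.008432 = 0.003676 mol.
Φ = 0.002975 mol / 0.003676 mol photons = 0.81.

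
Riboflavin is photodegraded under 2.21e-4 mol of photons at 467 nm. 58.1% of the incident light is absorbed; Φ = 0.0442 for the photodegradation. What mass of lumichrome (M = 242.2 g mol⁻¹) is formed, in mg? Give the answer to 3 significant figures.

Photons absorbed: 0.581 × 2.21e-4 = 1.284e-4 mol.
Product: Φ × n_abs = 0.0442 × 1.284e-4 = 5.675e-6 mol.
Mass: 5.675e-6 × 242.2 = 0.001374 g = 1.37 mg.

1.37 mg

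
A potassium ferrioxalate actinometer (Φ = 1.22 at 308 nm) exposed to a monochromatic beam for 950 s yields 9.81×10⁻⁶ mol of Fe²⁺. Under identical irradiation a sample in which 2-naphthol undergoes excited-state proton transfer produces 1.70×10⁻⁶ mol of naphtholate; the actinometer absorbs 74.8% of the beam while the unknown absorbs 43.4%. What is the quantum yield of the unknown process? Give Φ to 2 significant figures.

Photons absorbed by the actinometer: 9.81×10⁻⁶ / 1.22 = 8.041×10⁻⁶ mol.
Incident flux: 8.041×10⁻⁶ / 0.748 = 1.075×10⁻⁵ einstein.
Absorbed by unknown: 0.434 × 1.075×10⁻⁵ = 4.666×10⁻⁶ mol.
Φ(unknown) = 1.70×10⁻⁶ / 4.666×10⁻⁶ = 0.36.

Φ = 0.36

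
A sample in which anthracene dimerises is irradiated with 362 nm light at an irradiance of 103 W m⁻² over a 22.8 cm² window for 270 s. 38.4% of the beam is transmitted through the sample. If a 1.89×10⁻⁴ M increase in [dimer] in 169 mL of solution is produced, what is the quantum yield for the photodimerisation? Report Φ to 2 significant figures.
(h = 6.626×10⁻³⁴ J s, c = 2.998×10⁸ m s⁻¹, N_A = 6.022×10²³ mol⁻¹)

Φ = 0.27

Product: (1.89×10⁻⁴ M)(0.169 L) = 3.194×10⁻⁵ mol.
Photon energy at 362 nm: hc/λ = (6.626×10⁻³⁴)(2.998×10⁸)/(362×10⁻⁹) = 5.487×10⁻¹⁹ J.
Energy delivered: (103 W m⁻²)(22.8×10⁻⁴ m²)(270 s) = 63.41 J.
Photons incident: 63.41 / 5.487×10⁻¹⁹ = 1.156×10²⁰, i.e. 1.156×10²⁰/6.022×10²³ = 1.920×10⁻⁴ mol.
Fraction absorbed: 1 − 38.4/100 = 0.6160.
Photons absorbed: 0.6160 × 1.920×10⁻⁴ = 1.183×10⁻⁴ mol.
Φ = 3.194×10⁻⁵ mol / 1.183×10⁻⁴ mol photons = 0.27.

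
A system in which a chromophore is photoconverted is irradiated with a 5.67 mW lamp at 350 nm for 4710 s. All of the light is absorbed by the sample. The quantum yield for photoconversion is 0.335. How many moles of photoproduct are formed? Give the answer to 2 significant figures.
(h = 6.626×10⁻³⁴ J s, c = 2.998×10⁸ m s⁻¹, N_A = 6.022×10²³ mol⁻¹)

2.6×10⁻⁵ mol

Photon energy at 350 nm: hc/λ = (6.626×10⁻³⁴)(2.998×10⁸)/(350×10⁻⁹) = 5.676×10⁻¹⁹ J.
Energy delivered: (5.67 mW)(4710 s) = 26.71 J.
Photons incident: 26.71 / 5.676×10⁻¹⁹ = 4.706×10¹⁹, i.e. 4.706×10¹⁹/6.022×10²³ = 7.815×10⁻⁵ mol.
Product: Φ × n_abs = 0.335 × 7.815×10⁻⁵ = 2.618×10⁻⁵ mol.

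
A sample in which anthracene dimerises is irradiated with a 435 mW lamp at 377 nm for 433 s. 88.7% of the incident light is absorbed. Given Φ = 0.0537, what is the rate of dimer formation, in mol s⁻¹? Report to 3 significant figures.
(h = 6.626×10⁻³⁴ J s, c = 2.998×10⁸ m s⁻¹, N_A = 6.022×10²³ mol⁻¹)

6.53×10⁻⁸ mol s⁻¹

Photon energy at 377 nm: hc/λ = (6.626×10⁻³⁴)(2.998×10⁸)/(377×10⁻⁹) = 5.269×10⁻¹⁹ J.
Energy delivered: (435 mW)(433 s) = 188.4 J.
Photons incident: 188.4 / 5.269×10⁻¹⁹ = 3.576×10²⁰, i.e. 3.576×10²⁰/6.022×10²³ = 5.938×10⁻⁴ mol.
Photons absorbed: 0.887 × 5.938×10⁻⁴ = 5.267×10⁻⁴ mol.
Product formed: 0.0537 × 5.267×10⁻⁴ = 2.828×10⁻⁵ mol.
Rate: 2.828×10⁻⁵ / 433 s = 6.53×10⁻⁸ mol s⁻¹.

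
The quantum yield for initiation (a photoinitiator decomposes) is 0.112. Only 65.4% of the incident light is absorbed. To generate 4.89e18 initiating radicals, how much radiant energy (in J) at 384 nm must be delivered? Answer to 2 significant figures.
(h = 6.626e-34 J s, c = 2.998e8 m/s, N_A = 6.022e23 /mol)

Product: 4.89e18 / 6.022e23 = 8.120e-6 mol.
Photons that must be absorbed: 8.120e-6 / 0.112 = 7.250e-5 mol.
Incident photons needed: 7.250e-5 / 0.654 = 1.109e-4 mol.
Photon energy: hc/λ = 5.173e-19 J; per mole, 3.115e5 J mol⁻¹.
Energy required: 1.109e-4 × 3.115e5 = 35 J.

35 J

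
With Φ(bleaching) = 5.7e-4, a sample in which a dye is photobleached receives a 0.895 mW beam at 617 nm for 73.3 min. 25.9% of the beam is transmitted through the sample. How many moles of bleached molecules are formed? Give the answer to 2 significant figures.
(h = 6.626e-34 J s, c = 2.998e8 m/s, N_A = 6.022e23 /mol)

8.6e-9 mol

Photon energy at 617 nm: hc/λ = (6.626e-34)(2.998e8)/(617e-9) = 3.220e-19 J.
Energy delivered: (0.895 mW)(4398 s) = 3.936 J.
Photons incident: 3.936 / 3.220e-19 = 1.222e19, i.e. 1.222e19/6.022e23 = 2.029e-5 mol.
Fraction absorbed: 1 − 25.9/100 = 0.7410.
Photons absorbed: 0.7410 × 2.029e-5 = 1.503e-5 mol.
Product: Φ × n_abs = 5.7e-4 × 1.503e-5 = 8.567e-9 mol.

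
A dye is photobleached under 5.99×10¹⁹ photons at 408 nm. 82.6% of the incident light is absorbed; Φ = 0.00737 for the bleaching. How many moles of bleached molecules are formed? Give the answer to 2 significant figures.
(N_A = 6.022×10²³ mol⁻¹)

6.1×10⁻⁷ mol

Moles of photons: 5.99×10¹⁹ / 6.022×10²³ = 9.947×10⁻⁵ mol.
Photons absorbed: 0.826 × 9.947×10⁻⁵ = 8.216×10⁻⁵ mol.
Product: Φ × n_abs = 0.00737 × 8.216×10⁻⁵ = 6.055×10⁻⁷ mol.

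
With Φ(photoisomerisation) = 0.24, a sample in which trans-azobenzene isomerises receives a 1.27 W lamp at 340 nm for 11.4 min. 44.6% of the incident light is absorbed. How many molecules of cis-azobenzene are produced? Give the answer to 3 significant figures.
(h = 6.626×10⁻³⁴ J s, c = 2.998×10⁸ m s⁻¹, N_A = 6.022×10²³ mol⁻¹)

Photon energy at 340 nm: hc/λ = (6.626×10⁻³⁴)(2.998×10⁸)/(340×10⁻⁹) = 5.843×10⁻¹⁹ J.
Energy delivered: (1.27 W)(684 s) = 868.7 J.
Photons incident: 868.7 / 5.843×10⁻¹⁹ = 1.487×10²¹, i.e. 1.487×10²¹/6.022×10²³ = 0.002469 mol.
Photons absorbed: 0.446 × 0.002469 = 0.001101 mol.
Product: Φ × n_abs = 0.24 × 0.001101 = 2.642×10⁻⁴ mol.
As a count: 2.642×10⁻⁴ × 6.022×10²³ = 1.59×10²⁰.

1.59×10²⁰ molecules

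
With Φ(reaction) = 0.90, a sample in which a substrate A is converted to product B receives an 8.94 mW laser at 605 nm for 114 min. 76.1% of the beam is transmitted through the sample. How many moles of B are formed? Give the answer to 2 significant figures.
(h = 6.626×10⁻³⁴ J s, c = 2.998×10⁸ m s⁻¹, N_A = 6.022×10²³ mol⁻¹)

Photon energy at 605 nm: hc/λ = (6.626×10⁻³⁴)(2.998×10⁸)/(605×10⁻⁹) = 3.283×10⁻¹⁹ J.
Energy delivered: (8.94 mW)(6840 s) = 61.15 J.
Photons incident: 61.15 / 3.283×10⁻¹⁹ = 1.863×10²⁰, i.e. 1.863×10²⁰/6.022×10²³ = 3.094×10⁻⁴ mol.
Fraction absorbed: 1 − 76.1/100 = 0.2390.
Photons absorbed: 0.2390 × 3.094×10⁻⁴ = 7.395×10⁻⁵ mol.
Product: Φ × n_abs = 0.90 × 7.395×10⁻⁵ = 6.656×10⁻⁵ mol.

6.7×10⁻⁵ mol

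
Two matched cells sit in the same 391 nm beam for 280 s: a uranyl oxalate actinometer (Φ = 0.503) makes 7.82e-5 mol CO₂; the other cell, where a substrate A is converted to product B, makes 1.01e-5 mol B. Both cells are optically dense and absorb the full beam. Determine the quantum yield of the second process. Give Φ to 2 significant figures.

Photons absorbed by the actinometer: 7.82e-5 / 0.503 = 1.555e-4 mol.
Φ(unknown) = 1.01e-5 / 1.555e-4 = 0.065.

Φ = 0.065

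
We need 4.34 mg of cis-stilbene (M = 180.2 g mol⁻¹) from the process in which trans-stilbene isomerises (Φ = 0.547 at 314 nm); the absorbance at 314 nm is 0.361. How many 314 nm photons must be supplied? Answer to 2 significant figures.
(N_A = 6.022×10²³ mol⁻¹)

Product: 4.34 mg / 180.2 g mol⁻¹ = 2.408×10⁻⁵ mol.
Photons that must be absorbed: 2.408×10⁻⁵ / 0.547 = 4.402×10⁻⁵ mol.
Fraction absorbed: 1 − 10^(−0.361) = 0.5645.
Incident photons needed: 4.402×10⁻⁵ / 0.5645 = 7.798×10⁻⁵ mol.
Photon count: 7.798×10⁻⁵ × 6.022×10²³ = 4.7×10¹⁹.

4.7×10¹⁹ photons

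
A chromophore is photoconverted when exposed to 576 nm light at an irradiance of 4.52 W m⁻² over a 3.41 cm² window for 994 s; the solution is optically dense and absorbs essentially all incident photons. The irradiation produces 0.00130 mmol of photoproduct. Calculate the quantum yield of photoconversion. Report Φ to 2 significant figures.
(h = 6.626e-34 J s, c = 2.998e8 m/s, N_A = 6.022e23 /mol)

Product: 0.00130 mmol = 1.30e-6 mol.
Photon energy at 576 nm: hc/λ = (6.626e-34)(2.998e8)/(576e-9) = 3.449e-19 J.
Energy delivered: (4.52 W m⁻²)(3.41e-4 m²)(994 s) = 1.532 J.
Photons incident: 1.532 / 3.449e-19 = 4.442e18, i.e. 4.442e18/6.022e23 = 7.376e-6 mol.
Φ = 1.30e-6 mol / 7.376e-6 mol photons = 0.18.

Φ = 0.18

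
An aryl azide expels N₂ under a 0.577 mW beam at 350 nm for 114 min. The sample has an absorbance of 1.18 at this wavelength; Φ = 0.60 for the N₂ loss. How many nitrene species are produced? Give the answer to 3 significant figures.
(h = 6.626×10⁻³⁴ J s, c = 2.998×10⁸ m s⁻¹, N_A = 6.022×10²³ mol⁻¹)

3.90×10¹⁸ species

Photon energy at 350 nm: hc/λ = (6.626×10⁻³⁴)(2.998×10⁸)/(350×10⁻⁹) = 5.676×10⁻¹⁹ J.
Energy delivered: (0.577 mW)(6840 s) = 3.947 J.
Photons incident: 3.947 / 5.676×10⁻¹⁹ = 6.954×10¹⁸, i.e. 6.954×10¹⁸/6.022×10²³ = 1.155×10⁻⁵ mol.
Fraction absorbed: 1 − 10^(−1.18) = 0.9339.
Photons absorbed: 0.9339 × 1.155×10⁻⁵ = 1.079×10⁻⁵ mol.
Product: Φ × n_abs = 0.60 × 1.079×10⁻⁵ = 6.474×10⁻⁶ mol.
As a count: 6.474×10⁻⁶ × 6.022×10²³ = 3.90×10¹⁸.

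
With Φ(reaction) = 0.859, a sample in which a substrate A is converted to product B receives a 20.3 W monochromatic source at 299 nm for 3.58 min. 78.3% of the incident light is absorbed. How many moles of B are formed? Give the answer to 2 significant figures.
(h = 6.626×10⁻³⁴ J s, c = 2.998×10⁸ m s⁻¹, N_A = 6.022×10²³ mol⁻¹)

0.0073 mol

Photon energy at 299 nm: hc/λ = (6.626×10⁻³⁴)(2.998×10⁸)/(299×10⁻⁹) = 6.644×10⁻¹⁹ J.
Energy delivered: (20.3 W)(214.8 s) = 4360 J.
Photons incident: 4360 / 6.644×10⁻¹⁹ = 6.562×10²¹, i.e. 6.562×10²¹/6.022×10²³ = 0.01090 mol.
Photons absorbed: 0.783 × 0.01090 = 0.008535 mol.
Product: Φ × n_abs = 0.859 × 0.008535 = 0.007332 mol.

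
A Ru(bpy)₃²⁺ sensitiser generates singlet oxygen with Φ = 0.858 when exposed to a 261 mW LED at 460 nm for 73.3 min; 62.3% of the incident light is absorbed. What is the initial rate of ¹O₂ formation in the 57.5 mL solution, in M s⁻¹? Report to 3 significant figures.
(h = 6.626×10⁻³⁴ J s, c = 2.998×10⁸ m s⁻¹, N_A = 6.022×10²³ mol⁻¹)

Photon energy at 460 nm: hc/λ = (6.626×10⁻³⁴)(2.998×10⁸)/(460×10⁻⁹) = 4.318×10⁻¹⁹ J.
Energy delivered: (261 mW)(4398 s) = 1148 J.
Photons incident: 1148 / 4.318×10⁻¹⁹ = 2.659×10²¹, i.e. 2.659×10²¹/6.022×10²³ = 0.004415 mol.
Photons absorbed: 0.623 × 0.004415 = 0.002751 mol.
Product formed: 0.858 × 0.002751 = 0.002360 mol.
Rate: 0.002360 mol / (4398 s × 0.0575 L) = 9.33×10⁻⁶ M s⁻¹.

9.33×10⁻⁶ M s⁻¹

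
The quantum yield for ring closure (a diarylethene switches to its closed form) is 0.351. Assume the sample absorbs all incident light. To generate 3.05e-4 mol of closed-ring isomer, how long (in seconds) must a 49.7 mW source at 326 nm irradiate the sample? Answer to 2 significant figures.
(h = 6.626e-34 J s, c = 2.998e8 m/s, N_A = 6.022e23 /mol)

t ≈ 6400 s

Photons that must be absorbed: 3.05e-4 / 0.351 = 8.689e-4 mol.
Photon energy: hc/λ = 6.093e-19 J; per mole, 3.669e5 J mol⁻¹.
Energy required: 8.689e-4 × 3.669e5 = 318.8 J.
Time: 318.8 J / 0.0497 W = 6400 s.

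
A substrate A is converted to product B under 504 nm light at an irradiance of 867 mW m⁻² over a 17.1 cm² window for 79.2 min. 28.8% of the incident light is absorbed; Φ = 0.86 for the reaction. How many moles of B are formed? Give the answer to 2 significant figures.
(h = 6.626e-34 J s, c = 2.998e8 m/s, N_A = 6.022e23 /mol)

7.4e-6 mol

Photon energy at 504 nm: hc/λ = (6.626e-34)(2.998e8)/(504e-9) = 3.941e-19 J.
Energy delivered: (867 mW m⁻²)(17.1e-4 m²)(4752 s) = 7.045 J.
Photons incident: 7.045 / 3.941e-19 = 1.788e19, i.e. 1.788e19/6.022e23 = 2.969e-5 mol.
Photons absorbed: 0.288 × 2.969e-5 = 8.551e-6 mol.
Product: Φ × n_abs = 0.86 × 8.551e-6 = 7.354e-6 mol.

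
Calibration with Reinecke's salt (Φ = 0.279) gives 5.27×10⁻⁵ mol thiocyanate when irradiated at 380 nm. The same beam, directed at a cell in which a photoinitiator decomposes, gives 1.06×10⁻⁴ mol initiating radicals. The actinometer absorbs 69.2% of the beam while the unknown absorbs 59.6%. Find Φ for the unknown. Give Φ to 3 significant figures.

Photons absorbed by the actinometer: 5.27×10⁻⁵ / 0.279 = 1.889×10⁻⁴ mol.
Incident flux: 1.889×10⁻⁴ / 0.692 = 2.730×10⁻⁴ einstein.
Absorbed by unknown: 0.596 × 2.730×10⁻⁴ = 1.627×10⁻⁴ mol.
Φ(unknown) = 1.06×10⁻⁴ / 1.627×10⁻⁴ = 0.652.

Φ = 0.652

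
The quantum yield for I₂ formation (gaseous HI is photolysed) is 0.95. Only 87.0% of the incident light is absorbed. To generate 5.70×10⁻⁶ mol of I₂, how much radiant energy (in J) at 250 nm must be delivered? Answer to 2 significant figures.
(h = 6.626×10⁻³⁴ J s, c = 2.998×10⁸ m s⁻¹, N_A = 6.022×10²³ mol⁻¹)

3.3 J

Photons that must be absorbed: 5.70×10⁻⁶ / 0.95 = 6.000×10⁻⁶ mol.
Incident photons needed: 6.000×10⁻⁶ / 0.870 = 6.897×10⁻⁶ mol.
Photon energy: hc/λ = 7.946×10⁻¹⁹ J; per mole, 4.785×10⁵ J mol⁻¹.
Energy required: 6.897×10⁻⁶ × 4.785×10⁵ = 3.3 J.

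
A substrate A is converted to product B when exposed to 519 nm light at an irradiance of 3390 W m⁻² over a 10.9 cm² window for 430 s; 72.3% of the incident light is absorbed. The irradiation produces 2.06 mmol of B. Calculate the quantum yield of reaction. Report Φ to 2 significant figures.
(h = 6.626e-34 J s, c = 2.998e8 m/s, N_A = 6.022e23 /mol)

Product: 2.06 mmol = 0.00206 mol.
Photon energy at 519 nm: hc/λ = (6.626e-34)(2.998e8)/(519e-9) = 3.828e-19 J.
Energy delivered: (3390 W m⁻²)(10.9e-4 m²)(430 s) = 1589 J.
Photons incident: 1589 / 3.828e-19 = 4.151e21, i.e. 4.151e21/6.022e23 = 0.006893 mol.
Photons absorbed: 0.723 × 0.006893 = 0.004984 mol.
Φ = 0.00206 mol / 0.004984 mol photons = 0.41.

Φ = 0.41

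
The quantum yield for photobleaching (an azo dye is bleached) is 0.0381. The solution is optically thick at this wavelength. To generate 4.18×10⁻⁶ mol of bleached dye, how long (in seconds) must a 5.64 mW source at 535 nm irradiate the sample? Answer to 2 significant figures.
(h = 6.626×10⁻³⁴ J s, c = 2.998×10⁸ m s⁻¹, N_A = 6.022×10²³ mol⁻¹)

t ≈ 4300 s

Photons that must be absorbed: 4.18×10⁻⁶ / 0.0381 = 1.097×10⁻⁴ mol.
Photon energy: hc/λ = 3.713×10⁻¹⁹ J; per mole, 2.236×10⁵ J mol⁻¹.
Energy required: 1.097×10⁻⁴ × 2.236×10⁵ = 24.53 J.
Time: 24.53 J / 0.00564 W = 4300 s.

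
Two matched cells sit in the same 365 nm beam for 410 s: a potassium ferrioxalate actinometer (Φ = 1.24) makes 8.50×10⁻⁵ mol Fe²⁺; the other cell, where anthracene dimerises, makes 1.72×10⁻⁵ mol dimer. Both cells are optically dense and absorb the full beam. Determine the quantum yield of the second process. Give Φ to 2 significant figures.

Photons absorbed by the actinometer: 8.50×10⁻⁵ / 1.24 = 6.855×10⁻⁵ mol.
Φ(unknown) = 1.72×10⁻⁵ / 6.855×10⁻⁵ = 0.25.

Φ = 0.25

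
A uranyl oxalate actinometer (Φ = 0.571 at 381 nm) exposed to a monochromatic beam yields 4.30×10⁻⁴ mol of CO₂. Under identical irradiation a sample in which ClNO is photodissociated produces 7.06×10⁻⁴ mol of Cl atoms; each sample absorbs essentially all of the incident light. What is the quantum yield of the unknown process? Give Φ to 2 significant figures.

Φ = 0.94

Photons absorbed by the actinometer: 4.30×10⁻⁴ / 0.571 = 7.531×10⁻⁴ mol.
Φ(unknown) = 7.06×10⁻⁴ / 7.531×10⁻⁴ = 0.94.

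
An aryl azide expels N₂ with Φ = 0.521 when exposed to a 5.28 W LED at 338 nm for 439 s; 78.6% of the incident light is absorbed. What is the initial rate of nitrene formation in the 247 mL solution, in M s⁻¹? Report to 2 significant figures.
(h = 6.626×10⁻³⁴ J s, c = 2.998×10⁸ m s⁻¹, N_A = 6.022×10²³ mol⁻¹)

2.5×10⁻⁵ M s⁻¹

Photon energy at 338 nm: hc/λ = (6.626×10⁻³⁴)(2.998×10⁸)/(338×10⁻⁹) = 5.877×10⁻¹⁹ J.
Energy delivered: (5.28 W)(439 s) = 2318 J.
Photons incident: 2318 / 5.877×10⁻¹⁹ = 3.944×10²¹, i.e. 3.944×10²¹/6.022×10²³ = 0.006549 mol.
Photons absorbed: 0.786 × 0.006549 = 0.005148 mol.
Product formed: 0.521 × 0.005148 = 0.002682 mol.
Rate: 0.002682 mol / (439 s × 0.247 L) = 2.5×10⁻⁵ M s⁻¹.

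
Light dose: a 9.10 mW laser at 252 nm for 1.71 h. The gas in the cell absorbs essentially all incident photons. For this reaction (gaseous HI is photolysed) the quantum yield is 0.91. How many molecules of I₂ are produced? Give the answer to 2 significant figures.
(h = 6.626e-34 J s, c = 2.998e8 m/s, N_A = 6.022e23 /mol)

Photon energy at 252 nm: hc/λ = (6.626e-34)(2.998e8)/(252e-9) = 7.883e-19 J.
Energy delivered: (9.10 mW)(6156 s) = 56.02 J.
Photons incident: 56.02 / 7.883e-19 = 7.106e19, i.e. 7.106e19/6.022e23 = 1.180e-4 mol.
Product: Φ × n_abs = 0.91 × 1.180e-4 = 1.074e-4 mol.
As a count: 1.074e-4 × 6.022e23 = 6.5e19.

6.5e19 molecules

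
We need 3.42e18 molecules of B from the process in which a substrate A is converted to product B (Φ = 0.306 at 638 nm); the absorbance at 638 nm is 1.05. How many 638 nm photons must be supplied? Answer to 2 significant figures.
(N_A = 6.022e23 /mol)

1.2e19 photons

Product: 3.42e18 / 6.022e23 = 5.679e-6 mol.
Photons that must be absorbed: 5.679e-6 / 0.306 = 1.856e-5 mol.
Fraction absorbed: 1 − 10^(−1.05) = 0.9109.
Incident photons needed: 1.856e-5 / 0.9109 = 2.038e-5 mol.
Photon count: 2.038e-5 × 6.022e23 = 1.2e19.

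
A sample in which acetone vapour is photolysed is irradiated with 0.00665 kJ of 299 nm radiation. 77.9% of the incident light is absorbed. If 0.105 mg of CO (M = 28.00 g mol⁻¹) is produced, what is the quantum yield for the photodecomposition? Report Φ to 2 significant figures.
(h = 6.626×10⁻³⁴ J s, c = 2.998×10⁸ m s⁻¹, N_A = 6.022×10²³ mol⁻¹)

Φ = 0.29

Product: 0.105 mg / 28.00 g mol⁻¹ = 3.750×10⁻⁶ mol.
Photon energy at 299 nm: hc/λ = (6.626×10⁻³⁴)(2.998×10⁸)/(299×10⁻⁹) = 6.644×10⁻¹⁹ J.
Incident energy: 0.00665 kJ = 6.65 J.
Photons incident: 6.65 / 6.644×10⁻¹⁹ = 1.001×10¹⁹, i.e. 1.001×10¹⁹/6.022×10²³ = 1.662×10⁻⁵ mol.
Photons absorbed: 0.779 × 1.662×10⁻⁵ = 1.295×10⁻⁵ mol.
Φ = 3.750×10⁻⁶ mol / 1.295×10⁻⁵ mol photons = 0.29.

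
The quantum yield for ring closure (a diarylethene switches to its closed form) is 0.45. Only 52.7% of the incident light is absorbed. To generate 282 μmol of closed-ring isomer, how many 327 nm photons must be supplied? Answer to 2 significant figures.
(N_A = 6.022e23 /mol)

Product: 282 μmol = 2.82e-4 mol.
Photons that must be absorbed: 2.82e-4 / 0.45 = 6.267e-4 mol.
Incident photons needed: 6.267e-4 / 0.527 = 0.001189 mol.
Photon count: 0.001189 × 6.022e23 = 7.2e20.

7.2e20 photons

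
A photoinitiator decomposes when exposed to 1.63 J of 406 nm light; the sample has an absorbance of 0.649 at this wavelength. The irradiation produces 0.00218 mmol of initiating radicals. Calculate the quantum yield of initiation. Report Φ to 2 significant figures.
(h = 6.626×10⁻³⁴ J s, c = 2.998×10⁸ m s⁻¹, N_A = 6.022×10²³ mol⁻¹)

Product: 0.00218 mmol = 2.18×10⁻⁶ mol.
Photon energy at 406 nm: hc/λ = (6.626×10⁻³⁴)(2.998×10⁸)/(406×10⁻⁹) = 4.893×10⁻¹⁹ J.
Photons incident: 1.63 / 4.893×10⁻¹⁹ = 3.331×10¹⁸, i.e. 3.331×10¹⁸/6.022×10²³ = 5.531×10⁻⁶ mol.
Fraction absorbed: 1 − 10^(−0.649) = 0.7756.
Photons absorbed: 0.7756 × 5.531×10⁻⁶ = 4.290×10⁻⁶ mol.
Φ = 2.18×10⁻⁶ mol / 4.290×10⁻⁶ mol photons = 0.51.

Φ = 0.51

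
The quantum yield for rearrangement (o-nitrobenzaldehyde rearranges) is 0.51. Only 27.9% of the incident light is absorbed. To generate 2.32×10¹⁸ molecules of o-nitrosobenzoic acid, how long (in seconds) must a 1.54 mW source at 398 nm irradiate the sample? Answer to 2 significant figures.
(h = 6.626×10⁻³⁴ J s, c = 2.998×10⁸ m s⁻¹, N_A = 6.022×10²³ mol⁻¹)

t ≈ 5300 s

Product: 2.32×10¹⁸ / 6.022×10²³ = 3.853×10⁻⁶ mol.
Photons that must be absorbed: 3.853×10⁻⁶ / 0.51 = 7.555×10⁻⁶ mol.
Incident photons needed: 7.555×10⁻⁶ / 0.279 = 2.708×10⁻⁵ mol.
Photon energy: hc/λ = 4.991×10⁻¹⁹ J; per mole, 3.006×10⁵ J mol⁻¹.
Energy required: 2.708×10⁻⁵ × 3.006×10⁵ = 8.140 J.
Time: 8.140 J / 0.00154 W = 5300 s.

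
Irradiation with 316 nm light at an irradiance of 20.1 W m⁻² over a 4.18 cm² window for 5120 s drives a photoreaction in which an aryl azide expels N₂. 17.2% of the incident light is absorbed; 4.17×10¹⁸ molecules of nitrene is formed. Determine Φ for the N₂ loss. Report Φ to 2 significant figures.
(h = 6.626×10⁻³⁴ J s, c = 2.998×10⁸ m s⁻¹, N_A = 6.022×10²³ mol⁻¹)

Φ = 0.35

Product: 4.17×10¹⁸ / 6.022×10²³ = 6.925×10⁻⁶ mol.
Photon energy at 316 nm: hc/λ = (6.626×10⁻³⁴)(2.998×10⁸)/(316×10⁻⁹) = 6.286×10⁻¹⁹ J.
Energy delivered: (20.1 W m⁻²)(4.18×10⁻⁴ m²)(5120 s) = 43.02 J.
Photons incident: 43.02 / 6.286×10⁻¹⁹ = 6.844×10¹⁹, i.e. 6.844×10¹⁹/6.022×10²³ = 1.136×10⁻⁴ mol.
Photons absorbed: 0.172 × 1.136×10⁻⁴ = 1.954×10⁻⁵ mol.
Φ = 6.925×10⁻⁶ mol / 1.954×10⁻⁵ mol photons = 0.35.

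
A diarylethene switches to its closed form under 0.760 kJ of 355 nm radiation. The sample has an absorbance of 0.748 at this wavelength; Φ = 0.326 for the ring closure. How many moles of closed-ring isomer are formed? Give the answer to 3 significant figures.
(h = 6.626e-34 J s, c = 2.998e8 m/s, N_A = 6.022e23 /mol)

Photon energy at 355 nm: hc/λ = (6.626e-34)(2.998e8)/(355e-9) = 5.596e-19 J.
Incident energy: 0.760 kJ = 760 J.
Photons incident: 760 / 5.596e-19 = 1.358e21, i.e. 1.358e21/6.022e23 = 0.002255 mol.
Fraction absorbed: 1 − 10^(−0.748) = 0.8214.
Photons absorbed: 0.8214 × 0.002255 = 0.001852 mol.
Product: Φ × n_abs = 0.326 × 0.001852 = 6.038e-4 mol.

6.04e-4 mol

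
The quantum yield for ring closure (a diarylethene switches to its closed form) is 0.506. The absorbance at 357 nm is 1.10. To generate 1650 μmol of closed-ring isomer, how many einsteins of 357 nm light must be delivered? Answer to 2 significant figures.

0.0035 einstein

Product: 1650 μmol = 0.00165 mol.
Photons that must be absorbed: 0.00165 / 0.506 = 0.003261 mol.
Fraction absorbed: 1 − 10^(−1.10) = 0.9206.
Incident photons needed: 0.003261 / 0.9206 = 0.003542 mol.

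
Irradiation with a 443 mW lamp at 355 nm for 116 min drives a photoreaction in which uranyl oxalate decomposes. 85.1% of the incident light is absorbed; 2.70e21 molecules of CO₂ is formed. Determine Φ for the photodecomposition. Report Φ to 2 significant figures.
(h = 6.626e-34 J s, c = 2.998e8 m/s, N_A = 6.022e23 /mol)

Product: 2.70e21 / 6.022e23 = 0.004484 mol.
Photon energy at 355 nm: hc/λ = (6.626e-34)(2.998e8)/(355e-9) = 5.596e-19 J.
Energy delivered: (443 mW)(6960 s) = 3083 J.
Photons incident: 3083 / 5.596e-19 = 5.509e21, i.e. 5.509e21/6.022e23 = 0.009148 mol.
Photons absorbed: 0.851 × 0.009148 = 0.007785 mol.
Φ = 0.004484 mol / 0.007785 mol photons = 0.58.

Φ = 0.58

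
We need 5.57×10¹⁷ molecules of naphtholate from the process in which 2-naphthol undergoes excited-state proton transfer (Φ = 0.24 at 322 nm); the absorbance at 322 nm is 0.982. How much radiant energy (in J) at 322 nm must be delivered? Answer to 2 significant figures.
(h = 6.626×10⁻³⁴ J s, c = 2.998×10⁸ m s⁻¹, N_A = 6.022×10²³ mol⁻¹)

1.6 J

Product: 5.57×10¹⁷ / 6.022×10²³ = 9.249×10⁻⁷ mol.
Photons that must be absorbed: 9.249×10⁻⁷ / 0.24 = 3.854×10⁻⁶ mol.
Fraction absorbed: 1 − 10^(−0.982) = 0.8958.
Incident photons needed: 3.854×10⁻⁶ / 0.8958 = 4.302×10⁻⁶ mol.
Photon energy: hc/λ = 6.169×10⁻¹⁹ J; per mole, 3.715×10⁵ J mol⁻¹.
Energy required: 4.302×10⁻⁶ × 3.715×10⁵ = 1.6 J.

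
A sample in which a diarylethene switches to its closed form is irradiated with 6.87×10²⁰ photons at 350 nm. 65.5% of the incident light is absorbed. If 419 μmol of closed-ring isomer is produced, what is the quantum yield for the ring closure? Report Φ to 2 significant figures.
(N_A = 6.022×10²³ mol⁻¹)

Product: 419 μmol = 4.19×10⁻⁴ mol.
Moles of photons: 6.87×10²⁰ / 6.022×10²³ = 0.001141 mol.
Photons absorbed: 0.655 × 0.001141 = 7.474×10⁻⁴ mol.
Φ = 4.19×10⁻⁴ mol / 7.474×10⁻⁴ mol photons = 0.56.

Φ = 0.56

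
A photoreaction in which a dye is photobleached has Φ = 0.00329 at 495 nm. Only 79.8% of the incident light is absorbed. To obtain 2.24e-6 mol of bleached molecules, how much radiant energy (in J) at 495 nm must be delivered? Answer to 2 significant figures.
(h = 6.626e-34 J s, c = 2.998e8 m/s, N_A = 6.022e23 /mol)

Photons that must be absorbed: 2.24e-6 / 0.00329 = 6.809e-4 mol.
Incident photons needed: 6.809e-4 / 0.798 = 8.533e-4 mol.
Photon energy: hc/λ = 4.013e-19 J; per mole, 2.417e5 J mol⁻¹.
Energy required: 8.533e-4 × 2.417e5 = 210 J.

210 J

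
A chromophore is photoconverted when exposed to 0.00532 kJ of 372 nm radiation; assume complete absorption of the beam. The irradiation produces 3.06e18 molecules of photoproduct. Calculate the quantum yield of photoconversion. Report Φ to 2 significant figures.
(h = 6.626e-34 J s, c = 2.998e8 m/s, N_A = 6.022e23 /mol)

Φ = 0.31

Product: 3.06e18 / 6.022e23 = 5.081e-6 mol.
Photon energy at 372 nm: hc/λ = (6.626e-34)(2.998e8)/(372e-9) = 5.340e-19 J.
Incident energy: 0.00532 kJ = 5.32 J.
Photons incident: 5.32 / 5.340e-19 = 9.963e18, i.e. 9.963e18/6.022e23 = 1.654e-5 mol.
Φ = 5.081e-6 mol / 1.654e-5 mol photons = 0.31.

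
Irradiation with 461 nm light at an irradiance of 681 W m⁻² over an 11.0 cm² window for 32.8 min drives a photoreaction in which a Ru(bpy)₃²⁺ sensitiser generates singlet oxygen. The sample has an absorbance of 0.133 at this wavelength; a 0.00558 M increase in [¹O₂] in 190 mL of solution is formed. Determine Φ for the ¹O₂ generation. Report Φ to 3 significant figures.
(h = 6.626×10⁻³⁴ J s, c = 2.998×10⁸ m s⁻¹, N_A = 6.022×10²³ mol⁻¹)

Φ = 0.707

Product: (0.00558 M)(0.19 L) = 0.001060 mol.
Photon energy at 461 nm: hc/λ = (6.626×10⁻³⁴)(2.998×10⁸)/(461×10⁻⁹) = 4.309×10⁻¹⁹ J.
Energy delivered: (681 W m⁻²)(11.0×10⁻⁴ m²)(1968 s) = 1474 J.
Photons incident: 1474 / 4.309×10⁻¹⁹ = 3.421×10²¹, i.e. 3.421×10²¹/6.022×10²³ = 0.005681 mol.
Fraction absorbed: 1 − 10^(−0.133) = 0.2638.
Photons absorbed: 0.2638 × 0.005681 = 0.001499 mol.
Φ = 0.001060 mol / 0.001499 mol photons = 0.707.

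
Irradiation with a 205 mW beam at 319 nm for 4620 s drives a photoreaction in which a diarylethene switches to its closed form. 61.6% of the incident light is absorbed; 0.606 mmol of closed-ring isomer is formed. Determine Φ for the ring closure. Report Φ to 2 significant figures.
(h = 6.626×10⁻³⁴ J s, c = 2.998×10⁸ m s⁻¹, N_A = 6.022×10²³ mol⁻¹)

Φ = 0.39

Product: 0.606 mmol = 6.06×10⁻⁴ mol.
Photon energy at 319 nm: hc/λ = (6.626×10⁻³⁴)(2.998×10⁸)/(319×10⁻⁹) = 6.227×10⁻¹⁹ J.
Energy delivered: (205 mW)(4620 s) = 947.1 J.
Photons incident: 947.1 / 6.227×10⁻¹⁹ = 1.521×10²¹, i.e. 1.521×10²¹/6.022×10²³ = 0.002526 mol.
Photons absorbed: 0.616 × 0.002526 = 0.001556 mol.
Φ = 6.06×10⁻⁴ mol / 0.001556 mol photons = 0.39.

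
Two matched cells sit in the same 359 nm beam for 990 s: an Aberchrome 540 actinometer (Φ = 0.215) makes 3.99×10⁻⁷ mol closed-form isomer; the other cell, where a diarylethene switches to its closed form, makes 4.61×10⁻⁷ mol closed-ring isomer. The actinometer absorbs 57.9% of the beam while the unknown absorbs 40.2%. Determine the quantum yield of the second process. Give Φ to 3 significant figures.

Photons absorbed by the actinometer: 3.99×10⁻⁷ / 0.215 = 1.856×10⁻⁶ mol.
Incident flux: 1.856×10⁻⁶ / 0.579 = 3.206×10⁻⁶ einstein.
Absorbed by unknown: 0.402 × 3.206×10⁻⁶ = 1.289×10⁻⁶ mol.
Φ(unknown) = 4.61×10⁻⁷ / 1.289×10⁻⁶ = 0.358.

Φ = 0.358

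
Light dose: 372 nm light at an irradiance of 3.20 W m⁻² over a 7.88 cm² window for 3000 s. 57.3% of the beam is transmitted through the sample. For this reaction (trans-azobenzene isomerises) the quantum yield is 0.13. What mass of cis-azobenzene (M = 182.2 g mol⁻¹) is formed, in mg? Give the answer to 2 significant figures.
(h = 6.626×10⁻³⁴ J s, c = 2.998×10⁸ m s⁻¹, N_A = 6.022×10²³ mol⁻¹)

0.24 mg

Photon energy at 372 nm: hc/λ = (6.626×10⁻³⁴)(2.998×10⁸)/(372×10⁻⁹) = 5.340×10⁻¹⁹ J.
Energy delivered: (3.20 W m⁻²)(7.88×10⁻⁴ m²)(3000 s) = 7.565 J.
Photons incident: 7.565 / 5.340×10⁻¹⁹ = 1.417×10¹⁹, i.e. 1.417×10¹⁹/6.022×10²³ = 2.353×10⁻⁵ mol.
Fraction absorbed: 1 − 57.3/100 = 0.4270.
Photons absorbed: 0.4270 × 2.353×10⁻⁵ = 1.005×10⁻⁵ mol.
Product: Φ × n_abs = 0.13 × 1.005×10⁻⁵ = 1.307×10⁻⁶ mol.
Mass: 1.307×10⁻⁶ × 182.2 = 2.381×10⁻⁴ g = 0.24 mg.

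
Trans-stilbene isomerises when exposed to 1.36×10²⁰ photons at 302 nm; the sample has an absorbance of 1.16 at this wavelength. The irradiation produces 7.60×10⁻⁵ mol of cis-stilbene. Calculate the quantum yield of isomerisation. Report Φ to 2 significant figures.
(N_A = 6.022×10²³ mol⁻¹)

Φ = 0.36

Moles of photons: 1.36×10²⁰ / 6.022×10²³ = 2.258×10⁻⁴ mol.
Fraction absorbed: 1 − 10^(−1.16) = 0.9308.
Photons absorbed: 0.9308 × 2.258×10⁻⁴ = 2.102×10⁻⁴ mol.
Φ = 7.60×10⁻⁵ mol / 2.102×10⁻⁴ mol photons = 0.36.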